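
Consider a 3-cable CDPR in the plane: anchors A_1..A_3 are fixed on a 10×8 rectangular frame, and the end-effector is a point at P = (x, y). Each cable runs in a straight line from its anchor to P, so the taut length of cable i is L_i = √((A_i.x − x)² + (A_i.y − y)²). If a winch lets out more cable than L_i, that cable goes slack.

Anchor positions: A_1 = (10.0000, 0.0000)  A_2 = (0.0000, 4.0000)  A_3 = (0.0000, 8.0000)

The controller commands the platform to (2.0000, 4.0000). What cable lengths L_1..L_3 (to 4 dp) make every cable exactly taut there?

(8.9443, 2.0000, 4.4721)

L_1 = √((10.0000−2.0000)² + (0.0000−4.0000)²) = 8.9443
L_2 = √((0.0000−2.0000)² + (4.0000−4.0000)²) = 2.0000
L_3 = √((0.0000−2.0000)² + (8.0000−4.0000)²) = 4.4721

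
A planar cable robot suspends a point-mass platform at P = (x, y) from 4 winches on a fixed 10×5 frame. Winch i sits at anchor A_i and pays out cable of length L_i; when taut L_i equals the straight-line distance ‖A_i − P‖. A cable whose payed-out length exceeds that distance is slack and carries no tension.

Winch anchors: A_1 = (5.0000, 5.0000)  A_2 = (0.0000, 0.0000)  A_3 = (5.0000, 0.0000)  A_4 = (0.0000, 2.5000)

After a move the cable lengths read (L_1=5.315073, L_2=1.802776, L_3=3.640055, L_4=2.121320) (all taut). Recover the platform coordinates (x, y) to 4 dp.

expand ‖A_i−P‖²=L_i² and subtract eq 1 (c_i ≔ ‖A_i‖²−L_i²)
c_1 = 25.0000+25.0000−28.2500 = 21.7500
eq1−eq2 → [10.0000  10.0000]·P = 25.0000
eq1−eq3 → [0.0000  10.0000]·P = 10.0000
eq1−eq4 → [10.0000  5.0000]·P = 20.0000
2×2 solve → P = (1.5000, 1.0000)
check cable 4: ‖A_4−P‖² = 4.5000 ≈ L_4² = 4.5000 ✓

(1.5000, 1.0000)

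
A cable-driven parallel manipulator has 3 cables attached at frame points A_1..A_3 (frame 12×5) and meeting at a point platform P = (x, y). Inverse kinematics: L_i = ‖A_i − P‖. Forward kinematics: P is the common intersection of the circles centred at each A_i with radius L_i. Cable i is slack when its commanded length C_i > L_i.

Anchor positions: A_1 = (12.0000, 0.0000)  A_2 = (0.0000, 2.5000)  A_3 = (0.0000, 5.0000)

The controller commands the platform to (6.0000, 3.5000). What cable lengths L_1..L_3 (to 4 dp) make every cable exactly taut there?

cable 1: Δx=6.0000, Δy=-3.5000; L_1 = √(Δx²+Δy²) = 6.9462
cable 2: Δx=-6.0000, Δy=-1.0000; L_2 = √(Δx²+Δy²) = 6.0828
cable 3: Δx=-6.0000, Δy=1.5000; L_3 = √(Δx²+Δy²) = 6.1847

(6.9462, 6.0828, 6.1847)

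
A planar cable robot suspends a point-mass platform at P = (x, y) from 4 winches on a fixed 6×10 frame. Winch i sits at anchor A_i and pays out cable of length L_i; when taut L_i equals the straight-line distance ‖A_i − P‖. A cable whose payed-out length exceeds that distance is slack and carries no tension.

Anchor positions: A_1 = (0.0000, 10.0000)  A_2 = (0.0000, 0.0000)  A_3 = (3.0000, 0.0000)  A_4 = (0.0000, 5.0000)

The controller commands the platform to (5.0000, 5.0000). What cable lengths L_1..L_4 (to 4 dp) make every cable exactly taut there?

L_1: Δ = A_1−P = (-5.0000, 5.0000) → ‖Δ‖ = √50.0000 = 7.0711
L_2: Δ = A_2−P = (-5.0000, -5.0000) → ‖Δ‖ = √50.0000 = 7.0711
L_3: Δ = A_3−P = (-2.0000, -5.0000) → ‖Δ‖ = √29.0000 = 5.3852
L_4: Δ = A_4−P = (-5.0000, 0.0000) → ‖Δ‖ = √25.0000 = 5.0000

(7.0711, 7.0711, 5.3852, 5.0000)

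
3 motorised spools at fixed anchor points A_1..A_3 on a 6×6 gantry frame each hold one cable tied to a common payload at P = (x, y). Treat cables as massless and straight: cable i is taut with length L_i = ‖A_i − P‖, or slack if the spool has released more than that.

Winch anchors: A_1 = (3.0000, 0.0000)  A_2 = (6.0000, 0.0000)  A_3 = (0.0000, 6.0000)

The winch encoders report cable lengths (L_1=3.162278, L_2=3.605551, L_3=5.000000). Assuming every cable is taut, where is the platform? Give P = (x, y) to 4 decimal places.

expand ‖A_i−P‖²=L_i² and subtract eq 1 (q_i ≔ ‖A_i‖²−L_i²)
q_1 = 9.0000+0.0000−10.0000 = -1.0000
eq1−eq2 → [-6.0000  0.0000]·P = -24.0000
eq1−eq3 → [6.0000  -12.0000]·P = -12.0000
2×2 solve → P = (4.0000, 3.0000)

(4.0000, 3.0000)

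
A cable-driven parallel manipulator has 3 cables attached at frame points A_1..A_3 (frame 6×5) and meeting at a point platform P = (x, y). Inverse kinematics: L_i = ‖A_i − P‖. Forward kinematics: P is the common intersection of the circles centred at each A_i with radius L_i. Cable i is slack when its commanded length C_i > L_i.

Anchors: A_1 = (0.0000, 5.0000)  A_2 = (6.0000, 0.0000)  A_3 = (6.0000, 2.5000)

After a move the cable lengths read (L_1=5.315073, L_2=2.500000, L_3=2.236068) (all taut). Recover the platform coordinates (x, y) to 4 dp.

(4.0000, 1.5000)

expand ‖A_i−P‖²=L_i² and subtract eq 1 (c_i ≔ ‖A_i‖²−L_i²)
c_1 = 0.0000+25.0000−28.2500 = -3.2500
eq1−eq2 → [-12.0000  10.0000]·P = -33.0000
eq1−eq3 → [-12.0000  5.0000]·P = -40.5000
2×2 solve → P = (4.0000, 1.5000)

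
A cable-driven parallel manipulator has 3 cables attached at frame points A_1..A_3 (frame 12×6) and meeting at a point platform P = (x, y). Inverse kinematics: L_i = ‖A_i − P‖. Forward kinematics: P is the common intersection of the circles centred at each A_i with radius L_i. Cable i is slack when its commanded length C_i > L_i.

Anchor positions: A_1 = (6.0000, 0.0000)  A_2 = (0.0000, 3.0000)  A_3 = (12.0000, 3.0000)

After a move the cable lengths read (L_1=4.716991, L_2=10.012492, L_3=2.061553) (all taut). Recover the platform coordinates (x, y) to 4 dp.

expand ‖A_i−P‖²=L_i² and subtract eq 1 (c_i ≔ ‖A_i‖²−L_i²)
c_1 = 36.0000+0.0000−22.2500 = 13.7500
eq1−eq2 → [12.0000  -6.0000]·P = 105.0000
eq1−eq3 → [-12.0000  -6.0000]·P = -135.0000
2×2 solve → P = (10.0000, 2.5000)

(10.0000, 2.5000)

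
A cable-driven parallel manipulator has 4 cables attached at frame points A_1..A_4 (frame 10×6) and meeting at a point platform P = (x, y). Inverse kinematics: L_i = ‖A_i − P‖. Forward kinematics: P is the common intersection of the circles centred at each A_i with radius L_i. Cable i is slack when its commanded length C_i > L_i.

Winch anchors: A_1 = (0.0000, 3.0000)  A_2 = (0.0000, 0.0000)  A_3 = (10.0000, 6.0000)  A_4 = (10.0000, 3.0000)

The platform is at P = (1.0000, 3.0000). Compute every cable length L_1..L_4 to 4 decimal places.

L_1: Δ = A_1−P = (-1.0000, 0.0000) → ‖Δ‖ = √1.0000 = 1.0000
L_2: Δ = A_2−P = (-1.0000, -3.0000) → ‖Δ‖ = √10.0000 = 3.1623
L_3: Δ = A_3−P = (9.0000, 3.0000) → ‖Δ‖ = √90.0000 = 9.4868
L_4: Δ = A_4−P = (9.0000, 0.0000) → ‖Δ‖ = √81.0000 = 9.0000

(1.0000, 3.1623, 9.4868, 9.0000)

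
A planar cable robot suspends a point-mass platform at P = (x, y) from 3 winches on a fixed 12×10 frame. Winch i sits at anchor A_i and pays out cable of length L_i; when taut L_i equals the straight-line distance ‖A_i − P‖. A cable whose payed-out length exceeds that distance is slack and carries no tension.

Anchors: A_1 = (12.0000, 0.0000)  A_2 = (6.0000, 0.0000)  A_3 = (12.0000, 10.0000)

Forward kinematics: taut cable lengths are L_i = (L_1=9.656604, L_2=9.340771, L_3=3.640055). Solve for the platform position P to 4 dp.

(8.5000, 9.0000)

circle eqns → linear via eq_j − eq_1; set q_j = A_j·A_j − L_j²
q_1 = 144.0000+0.0000−93.2500 = 50.7500
12.0000·x + 0.0000·y = q_1−q_2 = 102.0000
0.0000·x − 20.0000·y = q_1−q_3 = -180.0000
solve first two rows → x=8.5000, y=9.0000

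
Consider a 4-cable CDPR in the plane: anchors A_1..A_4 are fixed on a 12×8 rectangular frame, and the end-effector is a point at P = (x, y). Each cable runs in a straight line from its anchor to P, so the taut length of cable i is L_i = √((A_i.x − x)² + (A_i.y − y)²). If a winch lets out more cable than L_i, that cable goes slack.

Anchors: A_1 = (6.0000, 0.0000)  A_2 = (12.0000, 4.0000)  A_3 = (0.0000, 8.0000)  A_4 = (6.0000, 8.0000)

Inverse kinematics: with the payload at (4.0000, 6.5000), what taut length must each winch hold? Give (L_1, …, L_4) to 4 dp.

L_1 = √((6.0000−4.0000)² + (0.0000−6.5000)²) = 6.8007
L_2 = √((12.0000−4.0000)² + (4.0000−6.5000)²) = 8.3815
L_3 = √((0.0000−4.0000)² + (8.0000−6.5000)²) = 4.2720
L_4 = √((6.0000−4.0000)² + (8.0000−6.5000)²) = 2.5000

(6.8007, 8.3815, 4.2720, 2.5000)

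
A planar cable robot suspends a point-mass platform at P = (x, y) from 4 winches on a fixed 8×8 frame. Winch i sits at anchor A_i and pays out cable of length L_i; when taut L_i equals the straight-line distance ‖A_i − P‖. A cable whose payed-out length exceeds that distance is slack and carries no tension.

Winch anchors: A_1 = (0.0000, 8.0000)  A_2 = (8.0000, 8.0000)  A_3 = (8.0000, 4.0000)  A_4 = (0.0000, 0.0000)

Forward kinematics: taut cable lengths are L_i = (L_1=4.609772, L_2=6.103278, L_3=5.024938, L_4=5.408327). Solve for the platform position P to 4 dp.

(3.0000, 4.5000)

circle eqns → linear via eq_j − eq_1; set c_j = A_j·A_j − L_j²
c_1 = 0.0000+64.0000−21.2500 = 42.7500
-16.0000·x + 0.0000·y = c_1−c_2 = -48.0000
-16.0000·x + 8.0000·y = c_1−c_3 = -12.0000
0.0000·x + 16.0000·y = c_1−c_4 = 72.0000
solve first two rows → x=3.0000, y=4.5000
check cable 4: ‖A_4−P‖² = 29.2500 ≈ L_4² = 29.2500 ✓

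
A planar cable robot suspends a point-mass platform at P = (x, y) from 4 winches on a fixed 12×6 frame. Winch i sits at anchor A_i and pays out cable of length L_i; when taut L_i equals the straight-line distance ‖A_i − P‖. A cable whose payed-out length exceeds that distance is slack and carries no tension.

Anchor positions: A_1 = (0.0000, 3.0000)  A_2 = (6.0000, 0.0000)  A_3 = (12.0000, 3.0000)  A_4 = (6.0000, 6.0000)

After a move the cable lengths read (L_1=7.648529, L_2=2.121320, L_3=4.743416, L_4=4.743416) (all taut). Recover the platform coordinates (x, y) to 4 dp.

each cable: (A_i−P)·(A_i−P) = L_i²; let q_i = ‖A_i‖²−L_i²
q_1 = 0.0000+9.0000−58.5000 = -49.5000
row 1: -12.0000x + 6.0000y = -81.0000  (q_2=31.5000)
row 2: -24.0000x + 0.0000y = -180.0000  (q_3=130.5000)
row 3: -12.0000x − 6.0000y = -99.0000  (q_4=49.5000)
Cramer on rows 1–2 → x = 7.5000, y = 1.5000
check cable 4: ‖A_4−P‖² = 22.5000 ≈ L_4² = 22.5000 ✓

(7.5000, 1.5000)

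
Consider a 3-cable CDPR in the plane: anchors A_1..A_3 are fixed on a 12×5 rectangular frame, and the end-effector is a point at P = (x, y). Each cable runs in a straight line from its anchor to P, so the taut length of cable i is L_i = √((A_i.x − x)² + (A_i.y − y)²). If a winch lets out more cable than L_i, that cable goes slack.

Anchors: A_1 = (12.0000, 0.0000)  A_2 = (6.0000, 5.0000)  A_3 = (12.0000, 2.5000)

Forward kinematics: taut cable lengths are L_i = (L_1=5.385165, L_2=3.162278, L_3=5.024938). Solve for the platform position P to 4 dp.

(7.0000, 2.0000)

expand ‖A_i−P‖²=L_i² and subtract eq 1 (q_i ≔ ‖A_i‖²−L_i²)
q_1 = 144.0000+0.0000−29.0000 = 115.0000
eq1−eq2 → [12.0000  -10.0000]·P = 64.0000
eq1−eq3 → [0.0000  -5.0000]·P = -10.0000
2×2 solve → P = (7.0000, 2.0000)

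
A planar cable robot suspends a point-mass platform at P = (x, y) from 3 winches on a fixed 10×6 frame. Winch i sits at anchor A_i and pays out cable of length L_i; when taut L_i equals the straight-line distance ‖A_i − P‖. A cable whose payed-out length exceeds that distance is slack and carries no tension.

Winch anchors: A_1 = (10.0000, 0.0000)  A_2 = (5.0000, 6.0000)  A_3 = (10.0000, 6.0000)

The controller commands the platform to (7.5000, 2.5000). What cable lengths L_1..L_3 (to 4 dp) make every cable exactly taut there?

L_1: Δ = A_1−P = (2.5000, -2.5000) → ‖Δ‖ = √12.5000 = 3.5355
L_2: Δ = A_2−P = (-2.5000, 3.5000) → ‖Δ‖ = √18.5000 = 4.3012
L_3: Δ = A_3−P = (2.5000, 3.5000) → ‖Δ‖ = √18.5000 = 4.3012

(3.5355, 4.3012, 4.3012)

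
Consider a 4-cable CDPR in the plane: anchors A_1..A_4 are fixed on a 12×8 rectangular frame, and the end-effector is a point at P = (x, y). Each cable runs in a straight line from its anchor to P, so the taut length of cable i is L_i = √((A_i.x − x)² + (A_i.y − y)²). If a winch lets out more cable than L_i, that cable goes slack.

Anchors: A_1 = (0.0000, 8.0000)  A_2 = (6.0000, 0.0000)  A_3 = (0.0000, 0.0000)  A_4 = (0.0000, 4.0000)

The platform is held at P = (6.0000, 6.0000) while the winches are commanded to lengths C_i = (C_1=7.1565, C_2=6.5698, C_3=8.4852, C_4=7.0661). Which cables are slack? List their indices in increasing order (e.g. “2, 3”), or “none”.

1, 2, 4

cable 1: L_1 = ‖A_1−P‖ = 6.3246;  C_1 = 7.1565 → slack
cable 2: L_2 = ‖A_2−P‖ = 6.0000;  C_2 = 6.5698 → slack
cable 3: L_3 = ‖A_3−P‖ = 8.4853;  C_3 = 8.4852 → taut
cable 4: L_4 = ‖A_4−P‖ = 6.3246;  C_4 = 7.0661 → slack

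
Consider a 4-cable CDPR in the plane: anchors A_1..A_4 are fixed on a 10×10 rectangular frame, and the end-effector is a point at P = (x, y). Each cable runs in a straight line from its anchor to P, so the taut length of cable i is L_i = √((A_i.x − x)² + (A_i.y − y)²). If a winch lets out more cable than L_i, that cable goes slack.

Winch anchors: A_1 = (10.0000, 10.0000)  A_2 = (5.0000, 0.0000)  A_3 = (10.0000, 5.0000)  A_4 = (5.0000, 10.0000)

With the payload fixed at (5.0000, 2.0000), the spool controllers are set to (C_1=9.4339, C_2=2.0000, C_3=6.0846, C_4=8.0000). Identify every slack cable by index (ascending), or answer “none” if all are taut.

i=1: geometric 9.4340 vs commanded 9.4339 ⇒ taut
i=2: geometric 2.0000 vs commanded 2.0000 ⇒ taut
i=3: geometric 5.8310 vs commanded 6.0846 ⇒ slack
i=4: geometric 8.0000 vs commanded 8.0000 ⇒ taut

3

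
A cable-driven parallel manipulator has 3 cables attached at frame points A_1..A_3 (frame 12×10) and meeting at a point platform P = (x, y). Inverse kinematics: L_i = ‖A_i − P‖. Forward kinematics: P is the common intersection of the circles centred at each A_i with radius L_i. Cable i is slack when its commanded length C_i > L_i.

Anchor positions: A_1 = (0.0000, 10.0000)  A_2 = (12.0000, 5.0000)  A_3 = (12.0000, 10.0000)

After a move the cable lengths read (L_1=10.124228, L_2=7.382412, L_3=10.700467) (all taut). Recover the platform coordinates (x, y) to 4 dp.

(5.5000, 1.5000)

expand ‖A_i−P‖²=L_i² and subtract eq 1 (q_i ≔ ‖A_i‖²−L_i²)
q_1 = 0.0000+100.0000−102.5000 = -2.5000
eq1−eq2 → [-24.0000  10.0000]·P = -117.0000
eq1−eq3 → [-24.0000  0.0000]·P = -132.0000
2×2 solve → P = (5.5000, 1.5000)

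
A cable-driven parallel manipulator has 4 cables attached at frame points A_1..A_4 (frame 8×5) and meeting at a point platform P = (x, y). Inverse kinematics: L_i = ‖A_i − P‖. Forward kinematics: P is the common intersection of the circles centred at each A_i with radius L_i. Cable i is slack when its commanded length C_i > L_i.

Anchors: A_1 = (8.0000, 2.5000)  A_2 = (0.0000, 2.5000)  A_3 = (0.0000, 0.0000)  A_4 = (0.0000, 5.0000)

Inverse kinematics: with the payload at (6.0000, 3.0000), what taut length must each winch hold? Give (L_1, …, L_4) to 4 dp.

L_1 = √((8.0000−6.0000)² + (2.5000−3.0000)²) = 2.0616
L_2 = √((0.0000−6.0000)² + (2.5000−3.0000)²) = 6.0208
L_3 = √((0.0000−6.0000)² + (0.0000−3.0000)²) = 6.7082
L_4 = √((0.0000−6.0000)² + (5.0000−3.0000)²) = 6.3246

(2.0616, 6.0208, 6.7082, 6.3246)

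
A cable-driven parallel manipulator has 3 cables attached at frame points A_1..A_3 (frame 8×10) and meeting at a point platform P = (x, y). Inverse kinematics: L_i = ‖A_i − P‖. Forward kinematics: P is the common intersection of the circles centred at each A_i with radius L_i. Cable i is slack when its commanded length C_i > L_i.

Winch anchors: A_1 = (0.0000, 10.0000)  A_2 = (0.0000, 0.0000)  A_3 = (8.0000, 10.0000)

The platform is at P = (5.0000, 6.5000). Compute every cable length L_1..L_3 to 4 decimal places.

L_1 = √((0.0000−5.0000)² + (10.0000−6.5000)²) = 6.1033
L_2 = √((0.0000−5.0000)² + (0.0000−6.5000)²) = 8.2006
L_3 = √((8.0000−5.0000)² + (10.0000−6.5000)²) = 4.6098

(6.1033, 8.2006, 4.6098)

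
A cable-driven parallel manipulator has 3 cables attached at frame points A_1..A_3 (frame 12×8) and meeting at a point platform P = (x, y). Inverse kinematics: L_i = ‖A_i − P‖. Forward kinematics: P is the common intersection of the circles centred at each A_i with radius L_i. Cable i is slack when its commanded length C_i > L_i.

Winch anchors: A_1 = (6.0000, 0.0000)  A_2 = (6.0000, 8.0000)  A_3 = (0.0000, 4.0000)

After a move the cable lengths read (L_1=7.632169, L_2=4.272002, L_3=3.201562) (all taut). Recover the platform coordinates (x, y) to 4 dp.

expand ‖A_i−P‖²=L_i² and subtract eq 1 (q_i ≔ ‖A_i‖²−L_i²)
q_1 = 36.0000+0.0000−58.2500 = -22.2500
eq1−eq2 → [0.0000  -16.0000]·P = -104.0000
eq1−eq3 → [12.0000  -8.0000]·P = -28.0000
2×2 solve → P = (2.0000, 6.5000)

(2.0000, 6.5000)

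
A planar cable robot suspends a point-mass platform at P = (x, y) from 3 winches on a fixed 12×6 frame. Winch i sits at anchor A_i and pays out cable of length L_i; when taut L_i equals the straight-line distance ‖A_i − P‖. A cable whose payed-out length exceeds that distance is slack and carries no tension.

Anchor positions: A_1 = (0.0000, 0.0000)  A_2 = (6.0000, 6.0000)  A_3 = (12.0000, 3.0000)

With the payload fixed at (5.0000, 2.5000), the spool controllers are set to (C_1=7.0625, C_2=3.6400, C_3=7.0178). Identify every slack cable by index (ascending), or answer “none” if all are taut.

i=1: geometric 5.5902 vs commanded 7.0625 ⇒ slack
i=2: geometric 3.6401 vs commanded 3.6400 ⇒ taut
i=3: geometric 7.0178 vs commanded 7.0178 ⇒ taut

1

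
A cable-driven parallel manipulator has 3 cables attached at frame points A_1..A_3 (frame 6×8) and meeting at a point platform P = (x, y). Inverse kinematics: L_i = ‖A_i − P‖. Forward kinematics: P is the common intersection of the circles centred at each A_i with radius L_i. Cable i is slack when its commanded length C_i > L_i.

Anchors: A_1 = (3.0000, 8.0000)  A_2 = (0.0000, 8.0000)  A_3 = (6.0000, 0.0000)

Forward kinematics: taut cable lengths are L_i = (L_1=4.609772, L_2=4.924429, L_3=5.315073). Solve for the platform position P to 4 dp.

(2.0000, 3.5000)

each cable: (A_i−P)·(A_i−P) = L_i²; let k_i = ‖A_i‖²−L_i²
k_1 = 9.0000+64.0000−21.2500 = 51.7500
row 1: 6.0000x + 0.0000y = 12.0000  (k_2=39.7500)
row 2: -6.0000x + 16.0000y = 44.0000  (k_3=7.7500)
Cramer on rows 1–2 → x = 2.0000, y = 3.5000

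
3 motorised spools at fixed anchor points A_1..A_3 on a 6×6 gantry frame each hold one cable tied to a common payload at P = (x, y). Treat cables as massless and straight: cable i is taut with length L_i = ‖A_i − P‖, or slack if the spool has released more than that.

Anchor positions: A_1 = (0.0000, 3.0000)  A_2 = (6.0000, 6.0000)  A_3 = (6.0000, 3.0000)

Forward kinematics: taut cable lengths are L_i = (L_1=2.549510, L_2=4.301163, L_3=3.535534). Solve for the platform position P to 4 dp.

(2.5000, 3.5000)

circle eqns → linear via eq_j − eq_1; set c_j = A_j·A_j − L_j²
c_1 = 0.0000+9.0000−6.5000 = 2.5000
-12.0000·x − 6.0000·y = c_1−c_2 = -51.0000
-12.0000·x + 0.0000·y = c_1−c_3 = -30.0000
solve first two rows → x=2.5000, y=3.5000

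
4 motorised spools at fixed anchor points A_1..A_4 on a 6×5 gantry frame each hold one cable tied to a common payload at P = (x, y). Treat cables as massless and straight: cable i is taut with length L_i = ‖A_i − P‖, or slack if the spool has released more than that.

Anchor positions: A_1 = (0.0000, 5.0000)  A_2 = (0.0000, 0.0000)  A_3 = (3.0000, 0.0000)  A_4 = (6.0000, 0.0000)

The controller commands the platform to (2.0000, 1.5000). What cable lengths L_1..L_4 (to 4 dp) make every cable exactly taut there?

cable 1: Δx=-2.0000, Δy=3.5000; L_1 = √(Δx²+Δy²) = 4.0311
cable 2: Δx=-2.0000, Δy=-1.5000; L_2 = √(Δx²+Δy²) = 2.5000
cable 3: Δx=1.0000, Δy=-1.5000; L_3 = √(Δx²+Δy²) = 1.8028
cable 4: Δx=4.0000, Δy=-1.5000; L_4 = √(Δx²+Δy²) = 4.2720

(4.0311, 2.5000, 1.8028, 4.2720)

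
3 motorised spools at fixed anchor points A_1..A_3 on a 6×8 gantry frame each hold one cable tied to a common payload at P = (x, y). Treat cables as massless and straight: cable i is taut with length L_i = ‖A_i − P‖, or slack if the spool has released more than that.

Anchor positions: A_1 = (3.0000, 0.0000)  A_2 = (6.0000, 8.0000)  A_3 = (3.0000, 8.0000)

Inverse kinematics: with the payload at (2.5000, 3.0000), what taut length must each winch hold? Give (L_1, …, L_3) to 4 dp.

(3.0414, 6.1033, 5.0249)

cable 1: Δx=0.5000, Δy=-3.0000; L_1 = √(Δx²+Δy²) = 3.0414
cable 2: Δx=3.5000, Δy=5.0000; L_2 = √(Δx²+Δy²) = 6.1033
cable 3: Δx=0.5000, Δy=5.0000; L_3 = √(Δx²+Δy²) = 5.0249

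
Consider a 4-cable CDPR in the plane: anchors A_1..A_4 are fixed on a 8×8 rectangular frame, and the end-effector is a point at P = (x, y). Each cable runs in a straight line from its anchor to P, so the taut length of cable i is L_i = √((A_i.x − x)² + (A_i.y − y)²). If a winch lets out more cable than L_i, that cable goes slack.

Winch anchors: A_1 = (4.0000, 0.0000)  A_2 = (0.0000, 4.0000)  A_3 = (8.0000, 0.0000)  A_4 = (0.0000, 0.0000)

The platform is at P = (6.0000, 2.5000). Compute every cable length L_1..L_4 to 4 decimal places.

L_1: Δ = A_1−P = (-2.0000, -2.5000) → ‖Δ‖ = √10.2500 = 3.2016
L_2: Δ = A_2−P = (-6.0000, 1.5000) → ‖Δ‖ = √38.2500 = 6.1847
L_3: Δ = A_3−P = (2.0000, -2.5000) → ‖Δ‖ = √10.2500 = 3.2016
L_4: Δ = A_4−P = (-6.0000, -2.5000) → ‖Δ‖ = √42.2500 = 6.5000

(3.2016, 6.1847, 3.2016, 6.5000)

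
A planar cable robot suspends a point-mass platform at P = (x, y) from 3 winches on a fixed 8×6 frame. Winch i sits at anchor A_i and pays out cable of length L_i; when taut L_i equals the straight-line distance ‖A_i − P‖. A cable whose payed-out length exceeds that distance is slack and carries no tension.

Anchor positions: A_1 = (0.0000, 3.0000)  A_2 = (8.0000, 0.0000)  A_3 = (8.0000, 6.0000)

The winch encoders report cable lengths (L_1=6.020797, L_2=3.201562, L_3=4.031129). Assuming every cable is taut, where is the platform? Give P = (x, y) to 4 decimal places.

(6.0000, 2.5000)

circle eqns → linear via eq_j − eq_1; set c_j = A_j·A_j − L_j²
c_1 = 0.0000+9.0000−36.2500 = -27.2500
-16.0000·x + 6.0000·y = c_1−c_2 = -81.0000
-16.0000·x − 6.0000·y = c_1−c_3 = -111.0000
solve first two rows → x=6.0000, y=2.5000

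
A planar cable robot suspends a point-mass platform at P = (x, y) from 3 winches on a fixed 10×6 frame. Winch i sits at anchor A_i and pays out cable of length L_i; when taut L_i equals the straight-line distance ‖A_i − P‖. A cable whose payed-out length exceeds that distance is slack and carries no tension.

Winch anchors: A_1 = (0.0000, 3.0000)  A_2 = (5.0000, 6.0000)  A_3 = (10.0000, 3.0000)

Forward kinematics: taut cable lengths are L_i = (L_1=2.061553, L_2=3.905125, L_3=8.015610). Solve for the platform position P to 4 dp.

(2.0000, 3.5000)

expand ‖A_i−P‖²=L_i² and subtract eq 1 (c_i ≔ ‖A_i‖²−L_i²)
c_1 = 0.0000+9.0000−4.2500 = 4.7500
eq1−eq2 → [-10.0000  -6.0000]·P = -41.0000
eq1−eq3 → [-20.0000  0.0000]·P = -40.0000
2×2 solve → P = (2.0000, 3.5000)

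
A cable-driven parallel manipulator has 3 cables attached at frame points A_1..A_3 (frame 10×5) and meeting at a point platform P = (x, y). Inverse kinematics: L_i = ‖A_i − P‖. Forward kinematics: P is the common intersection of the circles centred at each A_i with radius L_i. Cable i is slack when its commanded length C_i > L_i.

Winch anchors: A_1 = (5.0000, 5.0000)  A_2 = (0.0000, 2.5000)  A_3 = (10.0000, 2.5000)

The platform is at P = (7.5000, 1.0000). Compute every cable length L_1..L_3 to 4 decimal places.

(4.7170, 7.6485, 2.9155)

cable 1: Δx=-2.5000, Δy=4.0000; L_1 = √(Δx²+Δy²) = 4.7170
cable 2: Δx=-7.5000, Δy=1.5000; L_2 = √(Δx²+Δy²) = 7.6485
cable 3: Δx=2.5000, Δy=1.5000; L_3 = √(Δx²+Δy²) = 2.9155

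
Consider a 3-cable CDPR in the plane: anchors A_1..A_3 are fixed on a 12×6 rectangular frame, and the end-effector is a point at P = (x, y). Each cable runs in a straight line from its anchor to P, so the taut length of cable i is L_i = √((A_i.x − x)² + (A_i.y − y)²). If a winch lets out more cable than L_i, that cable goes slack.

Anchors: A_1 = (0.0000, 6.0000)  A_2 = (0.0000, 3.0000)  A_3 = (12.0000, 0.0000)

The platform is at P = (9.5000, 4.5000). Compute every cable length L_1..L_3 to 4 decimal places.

cable 1: Δx=-9.5000, Δy=1.5000; L_1 = √(Δx²+Δy²) = 9.6177
cable 2: Δx=-9.5000, Δy=-1.5000; L_2 = √(Δx²+Δy²) = 9.6177
cable 3: Δx=2.5000, Δy=-4.5000; L_3 = √(Δx²+Δy²) = 5.1478

(9.6177, 9.6177, 5.1478)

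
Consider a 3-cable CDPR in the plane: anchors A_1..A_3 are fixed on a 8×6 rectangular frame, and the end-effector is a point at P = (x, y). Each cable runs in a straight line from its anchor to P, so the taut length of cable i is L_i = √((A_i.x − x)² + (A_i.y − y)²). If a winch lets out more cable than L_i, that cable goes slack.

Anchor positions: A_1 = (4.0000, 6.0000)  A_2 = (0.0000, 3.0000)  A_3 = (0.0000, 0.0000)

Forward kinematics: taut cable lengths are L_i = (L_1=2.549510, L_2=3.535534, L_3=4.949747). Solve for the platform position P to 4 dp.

each cable: (A_i−P)·(A_i−P) = L_i²; let q_i = ‖A_i‖²−L_i²
q_1 = 16.0000+36.0000−6.5000 = 45.5000
row 1: 8.0000x + 6.0000y = 49.0000  (q_2=-3.5000)
row 2: 8.0000x + 12.0000y = 70.0000  (q_3=-24.5000)
Cramer on rows 1–2 → x = 3.5000, y = 3.5000

(3.5000, 3.5000)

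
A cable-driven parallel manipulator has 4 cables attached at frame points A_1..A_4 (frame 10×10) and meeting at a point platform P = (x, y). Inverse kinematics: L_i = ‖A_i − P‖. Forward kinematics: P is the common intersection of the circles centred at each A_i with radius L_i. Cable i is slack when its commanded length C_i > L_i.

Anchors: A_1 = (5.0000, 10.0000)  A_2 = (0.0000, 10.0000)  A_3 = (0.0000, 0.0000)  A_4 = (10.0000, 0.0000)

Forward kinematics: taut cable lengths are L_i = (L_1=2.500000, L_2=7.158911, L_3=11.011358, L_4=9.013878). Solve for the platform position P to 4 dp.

each cable: (A_i−P)·(A_i−P) = L_i²; let c_i = ‖A_i‖²−L_i²
c_1 = 25.0000+100.0000−6.2500 = 118.7500
row 1: 10.0000x + 0.0000y = 70.0000  (c_2=48.7500)
row 2: 10.0000x + 20.0000y = 240.0000  (c_3=-121.2500)
row 3: -10.0000x + 20.0000y = 100.0000  (c_4=18.7500)
Cramer on rows 1–2 → x = 7.0000, y = 8.5000
check cable 4: ‖A_4−P‖² = 81.2500 ≈ L_4² = 81.2500 ✓

(7.0000, 8.5000)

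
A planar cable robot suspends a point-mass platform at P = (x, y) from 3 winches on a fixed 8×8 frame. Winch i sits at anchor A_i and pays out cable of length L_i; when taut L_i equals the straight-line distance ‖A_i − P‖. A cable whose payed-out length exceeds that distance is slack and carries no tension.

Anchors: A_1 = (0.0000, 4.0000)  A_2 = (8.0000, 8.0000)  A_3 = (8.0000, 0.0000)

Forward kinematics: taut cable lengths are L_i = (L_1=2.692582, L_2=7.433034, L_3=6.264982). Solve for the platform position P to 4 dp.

(2.5000, 3.0000)

circle eqns → linear via eq_j − eq_1; set c_j = A_j·A_j − L_j²
c_1 = 0.0000+16.0000−7.2500 = 8.7500
-16.0000·x − 8.0000·y = c_1−c_2 = -64.0000
-16.0000·x + 8.0000·y = c_1−c_3 = -16.0000
solve first two rows → x=2.5000, y=3.0000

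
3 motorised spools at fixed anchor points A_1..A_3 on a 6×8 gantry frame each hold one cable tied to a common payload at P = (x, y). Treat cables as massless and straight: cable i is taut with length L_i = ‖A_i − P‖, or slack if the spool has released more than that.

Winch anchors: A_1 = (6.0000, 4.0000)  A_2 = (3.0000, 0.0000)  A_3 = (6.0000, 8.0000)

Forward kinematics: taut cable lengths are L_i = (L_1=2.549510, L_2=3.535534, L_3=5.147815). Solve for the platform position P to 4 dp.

(3.5000, 3.5000)

expand ‖A_i−P‖²=L_i² and subtract eq 1 (k_i ≔ ‖A_i‖²−L_i²)
k_1 = 36.0000+16.0000−6.5000 = 45.5000
eq1−eq2 → [6.0000  8.0000]·P = 49.0000
eq1−eq3 → [0.0000  -8.0000]·P = -28.0000
2×2 solve → P = (3.5000, 3.5000)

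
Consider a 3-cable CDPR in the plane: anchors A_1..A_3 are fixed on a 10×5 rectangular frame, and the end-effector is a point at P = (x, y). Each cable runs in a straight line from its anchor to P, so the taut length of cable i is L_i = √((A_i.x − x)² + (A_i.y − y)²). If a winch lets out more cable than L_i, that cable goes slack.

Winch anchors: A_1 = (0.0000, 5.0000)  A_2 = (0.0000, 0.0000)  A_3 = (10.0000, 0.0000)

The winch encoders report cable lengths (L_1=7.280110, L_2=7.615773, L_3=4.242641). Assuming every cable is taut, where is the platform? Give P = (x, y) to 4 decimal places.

expand ‖A_i−P‖²=L_i² and subtract eq 1 (q_i ≔ ‖A_i‖²−L_i²)
q_1 = 0.0000+25.0000−53.0000 = -28.0000
eq1−eq2 → [0.0000  10.0000]·P = 30.0000
eq1−eq3 → [-20.0000  10.0000]·P = -110.0000
2×2 solve → P = (7.0000, 3.0000)

(7.0000, 3.0000)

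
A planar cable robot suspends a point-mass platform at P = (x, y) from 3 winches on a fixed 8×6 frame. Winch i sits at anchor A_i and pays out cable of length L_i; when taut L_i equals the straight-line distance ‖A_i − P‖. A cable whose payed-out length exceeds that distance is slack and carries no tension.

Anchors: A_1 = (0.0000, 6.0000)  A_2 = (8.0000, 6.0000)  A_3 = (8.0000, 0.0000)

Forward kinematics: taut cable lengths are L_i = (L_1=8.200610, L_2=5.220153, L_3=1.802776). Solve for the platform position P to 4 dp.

(6.5000, 1.0000)

expand ‖A_i−P‖²=L_i² and subtract eq 1 (c_i ≔ ‖A_i‖²−L_i²)
c_1 = 0.0000+36.0000−67.2500 = -31.2500
eq1−eq2 → [-16.0000  0.0000]·P = -104.0000
eq1−eq3 → [-16.0000  12.0000]·P = -92.0000
2×2 solve → P = (6.5000, 1.0000)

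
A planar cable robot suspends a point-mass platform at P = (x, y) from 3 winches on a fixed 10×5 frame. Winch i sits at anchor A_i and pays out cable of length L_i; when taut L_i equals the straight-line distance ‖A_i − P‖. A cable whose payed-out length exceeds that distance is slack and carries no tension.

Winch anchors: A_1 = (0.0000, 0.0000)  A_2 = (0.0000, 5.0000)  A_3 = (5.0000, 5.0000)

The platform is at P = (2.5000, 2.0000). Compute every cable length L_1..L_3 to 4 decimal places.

(3.2016, 3.9051, 3.9051)

L_1: Δ = A_1−P = (-2.5000, -2.0000) → ‖Δ‖ = √10.2500 = 3.2016
L_2: Δ = A_2−P = (-2.5000, 3.0000) → ‖Δ‖ = √15.2500 = 3.9051
L_3: Δ = A_3−P = (2.5000, 3.0000) → ‖Δ‖ = √15.2500 = 3.9051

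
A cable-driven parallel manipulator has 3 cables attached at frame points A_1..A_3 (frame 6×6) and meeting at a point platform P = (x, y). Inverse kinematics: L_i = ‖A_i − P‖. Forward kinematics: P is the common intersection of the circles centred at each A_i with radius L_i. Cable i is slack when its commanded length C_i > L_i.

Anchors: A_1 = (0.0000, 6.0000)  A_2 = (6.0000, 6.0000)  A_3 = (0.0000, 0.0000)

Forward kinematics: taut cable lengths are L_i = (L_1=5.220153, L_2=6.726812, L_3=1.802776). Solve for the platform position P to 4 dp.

(1.5000, 1.0000)

expand ‖A_i−P‖²=L_i² and subtract eq 1 (q_i ≔ ‖A_i‖²−L_i²)
q_1 = 0.0000+36.0000−27.2500 = 8.7500
eq1−eq2 → [-12.0000  0.0000]·P = -18.0000
eq1−eq3 → [0.0000  12.0000]·P = 12.0000
2×2 solve → P = (1.5000, 1.0000)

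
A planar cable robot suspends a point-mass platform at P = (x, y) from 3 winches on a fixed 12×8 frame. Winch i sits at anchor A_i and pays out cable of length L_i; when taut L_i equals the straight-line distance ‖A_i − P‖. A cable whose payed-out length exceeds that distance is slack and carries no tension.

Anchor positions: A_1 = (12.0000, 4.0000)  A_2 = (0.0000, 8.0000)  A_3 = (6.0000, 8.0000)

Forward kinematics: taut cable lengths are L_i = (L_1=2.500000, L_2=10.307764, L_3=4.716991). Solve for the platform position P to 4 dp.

circle eqns → linear via eq_j − eq_1; set q_j = A_j·A_j − L_j²
q_1 = 144.0000+16.0000−6.2500 = 153.7500
24.0000·x − 8.0000·y = q_1−q_2 = 196.0000
12.0000·x − 8.0000·y = q_1−q_3 = 76.0000
solve first two rows → x=10.0000, y=5.5000

(10.0000, 5.5000)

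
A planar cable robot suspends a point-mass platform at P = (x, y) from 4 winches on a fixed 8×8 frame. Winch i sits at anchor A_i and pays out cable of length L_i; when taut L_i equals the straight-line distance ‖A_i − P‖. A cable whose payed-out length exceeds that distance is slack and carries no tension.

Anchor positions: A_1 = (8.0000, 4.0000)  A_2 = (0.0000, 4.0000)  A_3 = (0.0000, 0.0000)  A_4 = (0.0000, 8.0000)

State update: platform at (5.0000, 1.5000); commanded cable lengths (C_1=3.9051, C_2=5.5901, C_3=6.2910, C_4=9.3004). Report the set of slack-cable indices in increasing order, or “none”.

i=1: geometric 3.9051 vs commanded 3.9051 ⇒ taut
i=2: geometric 5.5902 vs commanded 5.5901 ⇒ taut
i=3: geometric 5.2202 vs commanded 6.2910 ⇒ slack
i=4: geometric 8.2006 vs commanded 9.3004 ⇒ slack

3, 4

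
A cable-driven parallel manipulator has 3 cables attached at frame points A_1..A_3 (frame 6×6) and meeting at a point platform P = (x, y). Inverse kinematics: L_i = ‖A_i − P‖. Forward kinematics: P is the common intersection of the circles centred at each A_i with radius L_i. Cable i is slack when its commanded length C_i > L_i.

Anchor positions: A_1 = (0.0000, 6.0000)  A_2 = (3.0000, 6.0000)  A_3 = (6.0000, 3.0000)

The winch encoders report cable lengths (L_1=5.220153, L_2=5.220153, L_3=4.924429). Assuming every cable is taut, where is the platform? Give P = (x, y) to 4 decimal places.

each cable: (A_i−P)·(A_i−P) = L_i²; let q_i = ‖A_i‖²−L_i²
q_1 = 0.0000+36.0000−27.2500 = 8.7500
row 1: -6.0000x + 0.0000y = -9.0000  (q_2=17.7500)
row 2: -12.0000x + 6.0000y = -12.0000  (q_3=20.7500)
Cramer on rows 1–2 → x = 1.5000, y = 1.0000

(1.5000, 1.0000)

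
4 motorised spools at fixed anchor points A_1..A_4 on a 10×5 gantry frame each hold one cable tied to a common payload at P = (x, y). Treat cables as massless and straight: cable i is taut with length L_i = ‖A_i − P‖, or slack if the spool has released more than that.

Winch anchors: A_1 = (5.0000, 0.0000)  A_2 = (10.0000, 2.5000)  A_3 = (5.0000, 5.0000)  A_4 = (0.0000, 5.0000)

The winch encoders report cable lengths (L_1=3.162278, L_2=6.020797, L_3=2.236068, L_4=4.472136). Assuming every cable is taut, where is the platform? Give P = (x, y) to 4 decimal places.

each cable: (A_i−P)·(A_i−P) = L_i²; let k_i = ‖A_i‖²−L_i²
k_1 = 25.0000+0.0000−10.0000 = 15.0000
row 1: -10.0000x − 5.0000y = -55.0000  (k_2=70.0000)
row 2: 0.0000x − 10.0000y = -30.0000  (k_3=45.0000)
row 3: 10.0000x − 10.0000y = 10.0000  (k_4=5.0000)
Cramer on rows 1–2 → x = 4.0000, y = 3.0000
check cable 4: ‖A_4−P‖² = 20.0000 ≈ L_4² = 20.0000 ✓

(4.0000, 3.0000)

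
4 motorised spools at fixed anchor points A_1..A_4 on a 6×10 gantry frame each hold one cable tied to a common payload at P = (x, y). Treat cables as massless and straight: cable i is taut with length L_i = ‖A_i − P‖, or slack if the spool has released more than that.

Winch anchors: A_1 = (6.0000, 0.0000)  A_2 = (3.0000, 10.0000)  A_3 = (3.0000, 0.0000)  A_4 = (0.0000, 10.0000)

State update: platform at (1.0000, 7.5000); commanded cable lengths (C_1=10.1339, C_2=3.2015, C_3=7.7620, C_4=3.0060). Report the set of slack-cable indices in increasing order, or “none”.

1, 4

cable 1: L_1 = ‖A_1−P‖ = 9.0139;  C_1 = 10.1339 → slack
cable 2: L_2 = ‖A_2−P‖ = 3.2016;  C_2 = 3.2015 → taut
cable 3: L_3 = ‖A_3−P‖ = 7.7621;  C_3 = 7.7620 → taut
cable 4: L_4 = ‖A_4−P‖ = 2.6926;  C_4 = 3.0060 → slack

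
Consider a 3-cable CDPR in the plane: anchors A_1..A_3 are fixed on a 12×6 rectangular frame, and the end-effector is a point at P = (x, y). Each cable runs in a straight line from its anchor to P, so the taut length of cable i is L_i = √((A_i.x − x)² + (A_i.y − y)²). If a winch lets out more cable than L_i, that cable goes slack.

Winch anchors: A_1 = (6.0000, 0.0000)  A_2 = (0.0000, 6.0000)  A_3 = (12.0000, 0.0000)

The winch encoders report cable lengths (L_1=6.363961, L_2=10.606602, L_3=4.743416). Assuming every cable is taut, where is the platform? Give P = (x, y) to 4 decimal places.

(10.5000, 4.5000)

circle eqns → linear via eq_j − eq_1; set q_j = A_j·A_j − L_j²
q_1 = 36.0000+0.0000−40.5000 = -4.5000
12.0000·x − 12.0000·y = q_1−q_2 = 72.0000
-12.0000·x + 0.0000·y = q_1−q_3 = -126.0000
solve first two rows → x=10.5000, y=4.5000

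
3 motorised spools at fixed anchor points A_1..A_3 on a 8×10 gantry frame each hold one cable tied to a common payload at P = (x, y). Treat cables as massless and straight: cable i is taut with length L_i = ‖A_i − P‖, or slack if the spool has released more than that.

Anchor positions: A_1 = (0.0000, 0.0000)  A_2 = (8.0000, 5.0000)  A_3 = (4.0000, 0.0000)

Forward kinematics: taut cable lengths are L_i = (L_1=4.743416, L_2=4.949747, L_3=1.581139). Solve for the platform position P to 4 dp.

(4.5000, 1.5000)

each cable: (A_i−P)·(A_i−P) = L_i²; let q_i = ‖A_i‖²−L_i²
q_1 = 0.0000+0.0000−22.5000 = -22.5000
row 1: -16.0000x − 10.0000y = -87.0000  (q_2=64.5000)
row 2: -8.0000x + 0.0000y = -36.0000  (q_3=13.5000)
Cramer on rows 1–2 → x = 4.5000, y = 1.5000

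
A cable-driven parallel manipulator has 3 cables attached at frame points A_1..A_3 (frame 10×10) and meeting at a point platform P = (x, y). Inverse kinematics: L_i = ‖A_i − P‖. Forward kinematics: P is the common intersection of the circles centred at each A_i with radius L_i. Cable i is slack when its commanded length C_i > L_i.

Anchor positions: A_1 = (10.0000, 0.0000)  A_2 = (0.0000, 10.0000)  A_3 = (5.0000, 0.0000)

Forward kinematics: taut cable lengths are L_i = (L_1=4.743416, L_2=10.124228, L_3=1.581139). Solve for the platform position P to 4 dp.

(5.5000, 1.5000)

expand ‖A_i−P‖²=L_i² and subtract eq 1 (q_i ≔ ‖A_i‖²−L_i²)
q_1 = 100.0000+0.0000−22.5000 = 77.5000
eq1−eq2 → [20.0000  -20.0000]·P = 80.0000
eq1−eq3 → [10.0000  0.0000]·P = 55.0000
2×2 solve → P = (5.5000, 1.5000)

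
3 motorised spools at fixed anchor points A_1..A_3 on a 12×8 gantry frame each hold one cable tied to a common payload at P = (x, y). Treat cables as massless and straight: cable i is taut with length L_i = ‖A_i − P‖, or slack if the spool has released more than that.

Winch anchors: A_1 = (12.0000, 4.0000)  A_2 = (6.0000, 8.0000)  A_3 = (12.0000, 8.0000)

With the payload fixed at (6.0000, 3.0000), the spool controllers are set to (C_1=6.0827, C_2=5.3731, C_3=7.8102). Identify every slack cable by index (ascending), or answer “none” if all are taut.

cable 1: √((6.0000)²+(1.0000)²)=6.0828, C_1=6.0827: taut
cable 2: √((0.0000)²+(5.0000)²)=5.0000, C_2=5.3731: slack
cable 3: √((6.0000)²+(5.0000)²)=7.8102, C_3=7.8102: taut

2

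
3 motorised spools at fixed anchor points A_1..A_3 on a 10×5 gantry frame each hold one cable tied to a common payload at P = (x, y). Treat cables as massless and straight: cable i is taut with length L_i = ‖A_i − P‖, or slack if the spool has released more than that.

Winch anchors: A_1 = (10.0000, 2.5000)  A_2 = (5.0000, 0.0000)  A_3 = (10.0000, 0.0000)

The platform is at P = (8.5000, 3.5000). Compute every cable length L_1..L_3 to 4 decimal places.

(1.8028, 4.9497, 3.8079)

cable 1: Δx=1.5000, Δy=-1.0000; L_1 = √(Δx²+Δy²) = 1.8028
cable 2: Δx=-3.5000, Δy=-3.5000; L_2 = √(Δx²+Δy²) = 4.9497
cable 3: Δx=1.5000, Δy=-3.5000; L_3 = √(Δx²+Δy²) = 3.8079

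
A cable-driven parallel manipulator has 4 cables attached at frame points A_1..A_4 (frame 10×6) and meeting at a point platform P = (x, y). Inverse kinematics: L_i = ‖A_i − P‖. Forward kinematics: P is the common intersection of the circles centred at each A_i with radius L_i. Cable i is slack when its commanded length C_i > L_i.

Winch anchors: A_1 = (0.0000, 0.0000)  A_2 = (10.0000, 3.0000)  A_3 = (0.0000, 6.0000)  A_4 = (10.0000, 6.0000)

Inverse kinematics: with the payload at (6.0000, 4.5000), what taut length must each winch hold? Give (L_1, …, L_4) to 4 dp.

L_1: Δ = A_1−P = (-6.0000, -4.5000) → ‖Δ‖ = √56.2500 = 7.5000
L_2: Δ = A_2−P = (4.0000, -1.5000) → ‖Δ‖ = √18.2500 = 4.2720
L_3: Δ = A_3−P = (-6.0000, 1.5000) → ‖Δ‖ = √38.2500 = 6.1847
L_4: Δ = A_4−P = (4.0000, 1.5000) → ‖Δ‖ = √18.2500 = 4.2720

(7.5000, 4.2720, 6.1847, 4.2720)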